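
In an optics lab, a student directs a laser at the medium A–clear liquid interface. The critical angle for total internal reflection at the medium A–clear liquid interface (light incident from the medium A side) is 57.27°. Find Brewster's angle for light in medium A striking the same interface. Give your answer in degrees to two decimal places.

sin θ_c = n₂/n₁, so n₂/n₁ = sin 57.27° = 0.8412.
Brewster: tan θ_B = n₂/n₁ = 0.8412.
θ_B = arctan(0.8412) = 40.07°.

θ_B ≈ 40.07°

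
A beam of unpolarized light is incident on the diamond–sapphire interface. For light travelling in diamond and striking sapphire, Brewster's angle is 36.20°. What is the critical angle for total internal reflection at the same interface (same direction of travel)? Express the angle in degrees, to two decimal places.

θ_c ≈ 47.05°

From Brewster, n₂/n₁ = tan θ_B = tan 36.20° = 0.7319.
Then sin θ_c = n₂/n₁ = 0.7319, so θ_c = arcsin 0.7319 = 47.05°.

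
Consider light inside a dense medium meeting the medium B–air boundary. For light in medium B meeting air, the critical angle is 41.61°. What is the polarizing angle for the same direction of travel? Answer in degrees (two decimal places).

At the critical angle sin θ_c = n₂/n₁, giving n₂/n₁ = sin 41.61° = 0.6641.
Then tan θ_B = n₂/n₁ = 0.6641, so θ_B = arctan 0.6641 = 33.59°.

θ_B ≈ 33.59°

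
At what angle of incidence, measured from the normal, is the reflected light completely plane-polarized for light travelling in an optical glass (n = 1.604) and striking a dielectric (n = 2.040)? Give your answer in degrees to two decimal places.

θ_B ≈ 51.82°

Brewster's condition: tan θ_B = n₂/n₁ = 2.040/1.604 = 1.2718. Taking the arctangent, θ_B = 51.82°.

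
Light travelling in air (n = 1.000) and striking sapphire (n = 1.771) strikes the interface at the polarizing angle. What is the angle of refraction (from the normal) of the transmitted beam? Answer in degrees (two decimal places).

First find Brewster's angle: tan θ_B = 1.771/1.000 = 1.7710, giving θ_B = 60.55°.
Since θ_B + θ_t = 90° at Brewster incidence, θ_t = 90° − 60.55° = 29.45°.

θ_t ≈ 29.45°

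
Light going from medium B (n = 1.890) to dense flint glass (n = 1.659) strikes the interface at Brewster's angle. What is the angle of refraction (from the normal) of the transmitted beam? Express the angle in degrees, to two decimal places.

θ_t ≈ 48.72°

First find Brewster's angle: tan θ_B = 1.659/1.890 = 0.8778, giving θ_B = 41.28°.
Since θ_B + θ_t = 90° at Brewster incidence, θ_t = 90° − 41.28° = 48.72°.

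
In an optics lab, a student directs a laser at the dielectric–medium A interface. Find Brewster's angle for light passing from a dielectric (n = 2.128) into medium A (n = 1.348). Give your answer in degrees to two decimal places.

θ_B ≈ 32.35°

tan θ_B = n₂/n₁ = 1.348/2.128 = 0.6335. Taking the arctangent, θ_B = 32.35°.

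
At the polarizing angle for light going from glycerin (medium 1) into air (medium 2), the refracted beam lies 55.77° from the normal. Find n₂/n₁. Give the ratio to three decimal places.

θ_B + θ_t = 90°, so θ_B = 90° − 55.77° = 34.23°.
tan θ_B = n₂/n₁, so n₂/n₁ = tan 34.23° = 0.680.

n₂/n₁ ≈ 0.680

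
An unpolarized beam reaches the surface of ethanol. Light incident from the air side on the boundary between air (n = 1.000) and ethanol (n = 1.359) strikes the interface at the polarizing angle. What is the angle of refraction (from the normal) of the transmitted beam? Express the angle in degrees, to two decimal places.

θ_t ≈ 36.35°

tan θ_B = n₂/n₁ = 1.359/1.000 = 1.3590, so θ_B = 53.65°.
Since θ_B + θ_t = 90° at Brewster incidence, θ_t = 90° − 53.65° = 36.35°.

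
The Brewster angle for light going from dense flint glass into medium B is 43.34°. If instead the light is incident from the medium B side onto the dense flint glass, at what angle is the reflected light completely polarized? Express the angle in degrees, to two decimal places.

θ_B' ≈ 46.66°

tan θ_B' = n₁/n₂ = 1/tan θ_B, so θ_B' = 90° − θ_B.
θ_B' = 90° − 43.34° = 46.66°.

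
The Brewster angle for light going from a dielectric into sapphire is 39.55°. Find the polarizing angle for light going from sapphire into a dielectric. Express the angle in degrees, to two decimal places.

θ_B' ≈ 50.45°

The two Brewster angles are complementary: θ_B' = 90° − θ_B = 90° − 39.55° = 50.45°.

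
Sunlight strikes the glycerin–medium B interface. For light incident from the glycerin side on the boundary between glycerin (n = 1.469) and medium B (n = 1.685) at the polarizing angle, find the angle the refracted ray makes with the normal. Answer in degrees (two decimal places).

θ_t ≈ 41.08°

θ_B = arctan(n₂/n₁) = arctan(1.685/1.469) = 48.92°.
The refracted ray is perpendicular to the reflected ray, so θ_t = 90° − θ_B = 41.08°.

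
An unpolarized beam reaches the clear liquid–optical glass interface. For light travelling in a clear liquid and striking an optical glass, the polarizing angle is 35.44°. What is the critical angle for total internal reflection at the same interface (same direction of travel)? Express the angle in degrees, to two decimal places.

From Brewster, n₂/n₁ = tan θ_B = tan 35.44° = 0.7117.
Then sin θ_c = n₂/n₁ = 0.7117, so θ_c = arcsin 0.7117 = 45.37°.

θ_c ≈ 45.37°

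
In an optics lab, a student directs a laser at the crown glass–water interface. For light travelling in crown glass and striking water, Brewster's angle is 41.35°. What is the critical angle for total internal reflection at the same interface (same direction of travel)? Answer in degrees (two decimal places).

n₂/n₁ = tan 41.35° = 0.8801; the critical angle satisfies sin θ_c = n₂/n₁.
θ_c = arcsin(0.8801) = 61.65°.

θ_c ≈ 61.65°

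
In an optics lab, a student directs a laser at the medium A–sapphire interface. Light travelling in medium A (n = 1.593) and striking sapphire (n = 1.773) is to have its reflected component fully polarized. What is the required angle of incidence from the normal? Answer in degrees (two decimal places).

Brewster's condition: tan θ_B = n₂/n₁ = 1.773/1.593 = 1.1130.
So θ_B = arctan 1.1130 = 48.06°.

θ_B ≈ 48.06°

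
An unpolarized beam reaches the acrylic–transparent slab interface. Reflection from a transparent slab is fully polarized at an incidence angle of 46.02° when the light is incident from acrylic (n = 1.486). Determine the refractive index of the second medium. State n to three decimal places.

n ≈ 1.540

Brewster's law: tan θ_B = n₂/n₁ (light incident in acrylic, refracted into a transparent slab).
n₂ = n₁ tan θ_B = 1.486 × tan 46.02° = 1.540.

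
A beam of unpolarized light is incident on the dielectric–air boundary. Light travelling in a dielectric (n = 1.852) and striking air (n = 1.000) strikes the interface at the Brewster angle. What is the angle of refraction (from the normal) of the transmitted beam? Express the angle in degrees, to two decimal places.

θ_B = arctan(n₂/n₁) = arctan(1.000/1.852) = 28.37°.
The refracted ray is perpendicular to the reflected ray, so θ_t = 90° − θ_B = 61.63°.

θ_t ≈ 61.63°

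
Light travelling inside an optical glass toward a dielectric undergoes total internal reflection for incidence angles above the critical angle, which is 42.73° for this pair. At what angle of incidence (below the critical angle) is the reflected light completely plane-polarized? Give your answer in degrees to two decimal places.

n₂/n₁ = sin θ_c = sin 42.73° = 0.6785.
tan θ_B equals the same ratio, so θ_B = arctan(0.6785) = 34.16°.

θ_B ≈ 34.16°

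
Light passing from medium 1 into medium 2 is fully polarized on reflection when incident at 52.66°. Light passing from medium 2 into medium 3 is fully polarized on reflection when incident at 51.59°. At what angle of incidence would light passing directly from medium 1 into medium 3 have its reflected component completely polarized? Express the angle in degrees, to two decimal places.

Each Brewster angle gives a ratio: n₂/n₁ = tan 52.66° = 1.3108, n₃/n₂ = tan 51.59° = 1.2612.
So n₃/n₁ = (n₂/n₁)(n₃/n₂) = 1.3108 × 1.2612 = 1.6532.
θ_B(1→3) = arctan(1.6532) = 58.83°.

θ_B ≈ 58.83°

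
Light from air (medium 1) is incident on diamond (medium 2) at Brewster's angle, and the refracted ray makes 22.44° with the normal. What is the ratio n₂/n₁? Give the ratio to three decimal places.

n₂/n₁ ≈ 2.421

θ_B + θ_t = 90°, so θ_B = 90° − 22.44° = 67.56°.
Then n₂/n₁ = tan θ_B = tan 67.56° = 2.421.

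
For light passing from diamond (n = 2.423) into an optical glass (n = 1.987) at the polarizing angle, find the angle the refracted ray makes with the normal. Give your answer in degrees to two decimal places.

θ_t ≈ 50.65°

tan θ_B = n₂/n₁ = 1.987/2.423 = 0.8201, so θ_B = 39.35°.
The refracted ray is perpendicular to the reflected ray, so θ_t = 90° − θ_B = 50.65°.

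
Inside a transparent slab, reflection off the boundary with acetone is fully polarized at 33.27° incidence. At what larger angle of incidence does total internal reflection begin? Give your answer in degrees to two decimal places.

tan θ_B = n₂/n₁ = tan 33.27° = 0.6561.
Total internal reflection: sin θ_c = n₂/n₁ = 0.6561.
θ_c = arcsin(0.6561) = 41.01°.

θ_c ≈ 41.01°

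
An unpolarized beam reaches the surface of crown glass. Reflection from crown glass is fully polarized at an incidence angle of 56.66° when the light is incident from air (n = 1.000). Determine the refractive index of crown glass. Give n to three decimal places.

n ≈ 1.520

Full polarization of the reflected beam means tan θ_B = n₂/n₁, where n₁ is the incident medium (air).
n₂ = n₁ tan θ_B = 1.000 × tan 56.66° = 1.520.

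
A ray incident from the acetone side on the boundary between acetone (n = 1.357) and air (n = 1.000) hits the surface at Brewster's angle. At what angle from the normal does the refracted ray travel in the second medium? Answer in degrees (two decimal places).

θ_B = arctan(n₂/n₁) = arctan(1.000/1.357) = 36.39°.
Since θ_B + θ_t = 90° at Brewster incidence, θ_t = 90° − 36.39° = 53.61°.

θ_t ≈ 53.61°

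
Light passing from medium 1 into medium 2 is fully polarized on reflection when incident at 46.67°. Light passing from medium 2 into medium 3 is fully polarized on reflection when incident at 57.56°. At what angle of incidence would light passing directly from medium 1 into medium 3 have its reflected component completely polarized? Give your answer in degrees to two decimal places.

tan θ_B(1→2) = n₂/n₁ = tan 46.67° = 1.0601.
tan θ_B(2→3) = n₃/n₂ = tan 57.56° = 1.5733.
n₃/n₁ = 1.6678. Then tan θ_B(1→3) = n₃/n₁, so θ_B(1→3) = arctan(1.6678) = 59.05°.

θ_B ≈ 59.05°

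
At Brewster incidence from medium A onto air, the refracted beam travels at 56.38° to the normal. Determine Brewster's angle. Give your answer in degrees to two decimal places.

θ_B ≈ 33.62°

Since the reflected and refracted rays are at right angles at the polarizing angle, θ_B + θ_t = 90°.
So θ_B = 90° − θ_t = 90° − 56.38° = 33.62°.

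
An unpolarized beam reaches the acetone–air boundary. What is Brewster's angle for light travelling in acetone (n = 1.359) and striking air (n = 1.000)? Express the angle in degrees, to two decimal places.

The reflected p-component vanishes when tan θ_B = n₂/n₁.
Here n₂/n₁ = 1.000/1.359 = 0.7358, and Brewster's law gives tan θ_B = n₂/n₁.
θ_B = arctan(0.7358) = 36.35°.

θ_B ≈ 36.35°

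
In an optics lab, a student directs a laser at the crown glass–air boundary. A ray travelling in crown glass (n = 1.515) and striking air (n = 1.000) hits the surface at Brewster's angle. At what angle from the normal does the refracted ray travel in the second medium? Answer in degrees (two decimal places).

θ_t ≈ 56.57°

First find Brewster's angle: tan θ_B = 1.000/1.515 = 0.6601, giving θ_B = 33.43°.
The refracted ray is perpendicular to the reflected ray, so θ_t = 90° − θ_B = 56.57°.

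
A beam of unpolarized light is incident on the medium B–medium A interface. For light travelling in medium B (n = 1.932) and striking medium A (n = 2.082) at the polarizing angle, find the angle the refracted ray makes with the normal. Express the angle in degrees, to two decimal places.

θ_t ≈ 42.86°

θ_B = arctan(n₂/n₁) = arctan(2.082/1.932) = 47.14°.
Since θ_B + θ_t = 90° at Brewster incidence, θ_t = 90° − 47.14° = 42.86°.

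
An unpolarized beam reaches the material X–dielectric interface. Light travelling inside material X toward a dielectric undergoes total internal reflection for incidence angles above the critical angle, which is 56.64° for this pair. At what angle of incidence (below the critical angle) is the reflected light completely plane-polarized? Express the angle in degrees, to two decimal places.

sin θ_c = n₂/n₁, so n₂/n₁ = sin 56.64° = 0.8352.
Brewster: tan θ_B = n₂/n₁ = 0.8352.
θ_B = arctan(0.8352) = 39.87°.

θ_B ≈ 39.87°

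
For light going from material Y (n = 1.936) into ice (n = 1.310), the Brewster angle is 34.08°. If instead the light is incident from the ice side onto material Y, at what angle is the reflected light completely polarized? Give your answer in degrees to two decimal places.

tan θ_B' = n₁/n₂ = 1/tan θ_B, so θ_B' = 90° − θ_B.
θ_B' = 90° − 34.08° = 55.92°.

θ_B' ≈ 55.92°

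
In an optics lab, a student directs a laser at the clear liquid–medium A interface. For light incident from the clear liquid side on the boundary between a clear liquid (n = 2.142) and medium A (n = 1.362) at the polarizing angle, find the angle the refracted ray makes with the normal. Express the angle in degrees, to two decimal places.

θ_B = arctan(n₂/n₁) = arctan(1.362/2.142) = 32.45°.
The refracted ray is perpendicular to the reflected ray, so θ_t = 90° − θ_B = 57.55°.

θ_t ≈ 57.55°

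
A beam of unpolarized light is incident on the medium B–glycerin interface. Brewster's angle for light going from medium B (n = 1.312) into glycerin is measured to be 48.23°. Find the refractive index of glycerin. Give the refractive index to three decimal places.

n ≈ 1.469

Brewster's law: tan θ_B = n₂/n₁ (light incident in medium B, refracted into glycerin).
n₂ = n₁ tan θ_B = 1.312 × tan 48.23° = 1.469.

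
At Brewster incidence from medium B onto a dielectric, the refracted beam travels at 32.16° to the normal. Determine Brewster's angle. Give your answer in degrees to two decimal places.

Brewster's condition makes the reflected and refracted beams perpendicular: θ_B + θ_t = 90°.
θ_B = 90° − 32.16° = 57.84°.

θ_B ≈ 57.84°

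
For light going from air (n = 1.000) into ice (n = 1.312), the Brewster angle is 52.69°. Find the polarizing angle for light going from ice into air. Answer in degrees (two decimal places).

Reversing the direction swaps n₁ and n₂, so tan θ_B' = 1/tan θ_B and θ_B' = 90° − θ_B.
Hence θ_B' = 90° − 52.69° = 37.31°.

θ_B' ≈ 37.31°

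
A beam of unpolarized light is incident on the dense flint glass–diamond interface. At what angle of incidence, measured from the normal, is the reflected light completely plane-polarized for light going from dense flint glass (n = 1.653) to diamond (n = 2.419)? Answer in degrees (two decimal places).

Brewster's condition: tan θ_B = n₂/n₁ = 2.419/1.653 = 1.4634.
So θ_B = arctan 1.4634 = 55.65°.

θ_B ≈ 55.65°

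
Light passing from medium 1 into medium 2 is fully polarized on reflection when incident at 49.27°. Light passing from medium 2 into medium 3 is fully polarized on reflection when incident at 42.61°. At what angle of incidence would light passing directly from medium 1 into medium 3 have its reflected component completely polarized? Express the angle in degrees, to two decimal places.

θ_B ≈ 46.89°

tan θ_B(1→2) = n₂/n₁ = tan 49.27° = 1.1614.
tan θ_B(2→3) = n₃/n₂ = tan 42.61° = 0.9199.
Multiplying, n₃/n₁ = 1.1614 × 0.9199 = 1.0683, and θ_B(1→3) = arctan 1.0683 = 46.89°.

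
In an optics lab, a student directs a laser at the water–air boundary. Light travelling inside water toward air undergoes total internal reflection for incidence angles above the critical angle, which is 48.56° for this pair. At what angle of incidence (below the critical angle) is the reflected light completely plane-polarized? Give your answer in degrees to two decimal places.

n₂/n₁ = sin θ_c = sin 48.56° = 0.7496.
tan θ_B equals the same ratio, so θ_B = arctan(0.7496) = 36.86°.

θ_B ≈ 36.86°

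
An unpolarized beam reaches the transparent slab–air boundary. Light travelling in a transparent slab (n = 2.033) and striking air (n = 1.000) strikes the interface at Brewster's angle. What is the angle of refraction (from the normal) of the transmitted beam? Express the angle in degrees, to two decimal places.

θ_t ≈ 63.81°

tan θ_B = n₂/n₁ = 1.000/2.033 = 0.4919, so θ_B = 26.19°.
At Brewster's angle the reflected and refracted rays are perpendicular, so θ_t = 90° − θ_B = 90° − 26.19° = 63.81°.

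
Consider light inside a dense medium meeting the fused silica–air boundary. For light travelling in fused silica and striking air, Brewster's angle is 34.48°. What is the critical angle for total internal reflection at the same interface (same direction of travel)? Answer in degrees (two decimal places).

n₂/n₁ = tan 34.48° = 0.6868; the critical angle satisfies sin θ_c = n₂/n₁.
θ_c = arcsin(0.6868) = 43.37°.

θ_c ≈ 43.37°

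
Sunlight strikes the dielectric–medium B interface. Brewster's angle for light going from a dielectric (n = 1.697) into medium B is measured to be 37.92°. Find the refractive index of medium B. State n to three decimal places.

n ≈ 1.322

Brewster's law: tan θ_B = n₂/n₁ (light incident in a dielectric, refracted into medium B).
n₂ = n₁ tan θ_B = 1.697 × tan 37.92° = 1.322.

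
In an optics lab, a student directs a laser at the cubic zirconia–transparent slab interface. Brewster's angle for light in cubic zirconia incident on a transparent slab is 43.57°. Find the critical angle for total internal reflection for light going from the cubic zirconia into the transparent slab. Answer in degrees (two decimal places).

From Brewster, n₂/n₁ = tan θ_B = tan 43.57° = 0.9513.
Then sin θ_c = n₂/n₁ = 0.9513, so θ_c = arcsin 0.9513 = 72.04°.

θ_c ≈ 72.04°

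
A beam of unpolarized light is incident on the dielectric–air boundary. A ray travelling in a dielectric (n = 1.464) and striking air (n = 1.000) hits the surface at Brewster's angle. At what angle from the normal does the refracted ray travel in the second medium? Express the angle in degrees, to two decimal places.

θ_t ≈ 55.66°

First find Brewster's angle: tan θ_B = 1.000/1.464 = 0.6831, giving θ_B = 34.34°.
Since θ_B + θ_t = 90° at Brewster incidence, θ_t = 90° − 34.34° = 55.66°.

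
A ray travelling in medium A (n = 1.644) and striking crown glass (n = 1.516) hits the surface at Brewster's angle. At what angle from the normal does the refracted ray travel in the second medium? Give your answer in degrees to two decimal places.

θ_t ≈ 47.32°

First find Brewster's angle: tan θ_B = 1.516/1.644 = 0.9221, giving θ_B = 42.68°.
At Brewster's angle the reflected and refracted rays are perpendicular, so θ_t = 90° − θ_B = 90° − 42.68° = 47.32°.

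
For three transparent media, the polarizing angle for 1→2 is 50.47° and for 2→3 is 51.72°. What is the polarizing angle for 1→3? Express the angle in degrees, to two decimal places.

θ_B ≈ 56.93°

Each Brewster angle gives a ratio: n₂/n₁ = tan 50.47° = 1.2118, n₃/n₂ = tan 51.72° = 1.2671.
So n₃/n₁ = (n₂/n₁)(n₃/n₂) = 1.2118 × 1.2671 = 1.5355.
θ_B(1→3) = arctan(1.5355) = 56.93°.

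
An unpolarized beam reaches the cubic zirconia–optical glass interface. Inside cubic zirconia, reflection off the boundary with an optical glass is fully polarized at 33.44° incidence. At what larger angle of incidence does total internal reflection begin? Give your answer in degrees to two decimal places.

θ_c ≈ 41.33°

n₂/n₁ = tan 33.44° = 0.6604; the critical angle satisfies sin θ_c = n₂/n₁.
θ_c = arcsin(0.6604) = 41.33°.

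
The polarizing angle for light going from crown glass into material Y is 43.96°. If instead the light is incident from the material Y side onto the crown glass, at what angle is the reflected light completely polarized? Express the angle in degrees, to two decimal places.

θ_B' ≈ 46.04°

tan θ_B' = n₁/n₂ = 1/tan θ_B, so θ_B' = 90° − θ_B.
θ_B' = 90° − 43.96° = 46.04°.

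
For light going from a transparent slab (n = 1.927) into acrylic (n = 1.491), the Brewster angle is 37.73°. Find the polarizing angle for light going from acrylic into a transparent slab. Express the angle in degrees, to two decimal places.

θ_B' ≈ 52.27°

Reversing the direction swaps n₁ and n₂, so tan θ_B' = 1/tan θ_B and θ_B' = 90° − θ_B.
Hence θ_B' = 90° − 37.73° = 52.27°.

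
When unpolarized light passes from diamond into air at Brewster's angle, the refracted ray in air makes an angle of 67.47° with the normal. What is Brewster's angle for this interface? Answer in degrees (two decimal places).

Since the reflected and refracted rays are at right angles at the polarizing angle, θ_B + θ_t = 90°.
So θ_B = 90° − θ_t = 90° − 67.47° = 22.53°.

θ_B ≈ 22.53°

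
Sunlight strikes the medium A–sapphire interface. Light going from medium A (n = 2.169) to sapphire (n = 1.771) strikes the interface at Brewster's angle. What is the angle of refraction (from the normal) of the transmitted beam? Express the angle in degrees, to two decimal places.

First find Brewster's angle: tan θ_B = 1.771/2.169 = 0.8165, giving θ_B = 39.23°.
Since θ_B + θ_t = 90° at Brewster incidence, θ_t = 90° − 39.23° = 50.77°.

θ_t ≈ 50.77°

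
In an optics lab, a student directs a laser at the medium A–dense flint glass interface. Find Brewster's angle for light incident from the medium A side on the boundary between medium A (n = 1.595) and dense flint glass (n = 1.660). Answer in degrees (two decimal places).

θ_B ≈ 46.14°

Brewster's condition: tan θ_B = n₂/n₁ = 1.660/1.595 = 1.0408.
So θ_B = arctan 1.0408 = 46.14°.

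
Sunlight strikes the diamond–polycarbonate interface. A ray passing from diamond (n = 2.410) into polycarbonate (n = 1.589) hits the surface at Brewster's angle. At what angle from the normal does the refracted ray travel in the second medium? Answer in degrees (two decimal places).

First find Brewster's angle: tan θ_B = 1.589/2.410 = 0.6593, giving θ_B = 33.40°.
Since θ_B + θ_t = 90° at Brewster incidence, θ_t = 90° − 33.40° = 56.60°.

θ_t ≈ 56.60°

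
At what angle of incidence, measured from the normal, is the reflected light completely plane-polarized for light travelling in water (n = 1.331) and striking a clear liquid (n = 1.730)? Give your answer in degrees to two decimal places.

θ_B ≈ 52.43°

At Brewster's angle the reflected and refracted rays are perpendicular, which with Snell's law gives tan θ_B = n₂/n₁.
Brewster's condition: tan θ_B = n₂/n₁ = 1.730/1.331 = 1.2998.
So θ_B = arctan 1.2998 = 52.43°.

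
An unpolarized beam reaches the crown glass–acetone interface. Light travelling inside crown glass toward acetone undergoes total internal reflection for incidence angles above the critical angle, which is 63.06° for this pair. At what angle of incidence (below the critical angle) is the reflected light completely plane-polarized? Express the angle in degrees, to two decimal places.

At the critical angle sin θ_c = n₂/n₁, giving n₂/n₁ = sin 63.06° = 0.8915.
Then tan θ_B = n₂/n₁ = 0.8915, so θ_B = arctan 0.8915 = 41.72°.

θ_B ≈ 41.72°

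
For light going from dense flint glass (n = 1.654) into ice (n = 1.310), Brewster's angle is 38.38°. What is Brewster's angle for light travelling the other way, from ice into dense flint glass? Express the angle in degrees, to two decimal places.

θ_B' ≈ 51.62°

The two Brewster angles are complementary: θ_B' = 90° − θ_B = 90° − 38.38° = 51.62°.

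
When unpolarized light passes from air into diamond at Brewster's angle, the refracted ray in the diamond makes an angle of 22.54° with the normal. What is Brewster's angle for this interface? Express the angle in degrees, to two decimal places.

θ_B ≈ 67.46°

Brewster's condition makes the reflected and refracted beams perpendicular: θ_B + θ_t = 90°.
So θ_B = 90° − θ_t = 90° − 22.54° = 67.46°.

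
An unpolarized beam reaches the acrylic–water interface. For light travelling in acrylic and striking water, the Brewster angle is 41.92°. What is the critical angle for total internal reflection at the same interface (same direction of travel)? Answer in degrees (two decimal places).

θ_c ≈ 63.88°

tan θ_B = n₂/n₁ = tan 41.92° = 0.8979.
Total internal reflection: sin θ_c = n₂/n₁ = 0.8979.
θ_c = arcsin(0.8979) = 63.88°.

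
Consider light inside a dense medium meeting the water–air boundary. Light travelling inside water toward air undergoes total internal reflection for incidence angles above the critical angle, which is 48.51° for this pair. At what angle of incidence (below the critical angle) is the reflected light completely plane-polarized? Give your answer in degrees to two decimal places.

θ_B ≈ 36.84°

At the critical angle sin θ_c = n₂/n₁, giving n₂/n₁ = sin 48.51° = 0.7491.
Then tan θ_B = n₂/n₁ = 0.7491, so θ_B = arctan 0.7491 = 36.84°.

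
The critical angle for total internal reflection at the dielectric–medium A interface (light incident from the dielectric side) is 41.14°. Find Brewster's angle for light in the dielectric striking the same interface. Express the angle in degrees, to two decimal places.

θ_B ≈ 33.34°

sin θ_c = n₂/n₁, so n₂/n₁ = sin 41.14° = 0.6579.
Brewster: tan θ_B = n₂/n₁ = 0.6579.
θ_B = arctan(0.6579) = 33.34°.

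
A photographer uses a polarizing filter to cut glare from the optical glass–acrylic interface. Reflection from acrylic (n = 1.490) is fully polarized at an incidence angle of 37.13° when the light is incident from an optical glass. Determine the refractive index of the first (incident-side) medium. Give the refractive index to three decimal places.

Brewster's law: tan θ_B = n₂/n₁ (light incident in an optical glass, refracted into acrylic).
n₁ = n₂ / tan θ_B = 1.490 / tan 37.13° = 1.968.

n ≈ 1.968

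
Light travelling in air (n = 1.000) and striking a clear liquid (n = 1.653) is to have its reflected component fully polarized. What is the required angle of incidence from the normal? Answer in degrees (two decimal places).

θ_B ≈ 58.83°

tan θ_B = n₂/n₁ = 1.653/1.000 = 1.6530.
So θ_B = arctan 1.6530 = 58.83°.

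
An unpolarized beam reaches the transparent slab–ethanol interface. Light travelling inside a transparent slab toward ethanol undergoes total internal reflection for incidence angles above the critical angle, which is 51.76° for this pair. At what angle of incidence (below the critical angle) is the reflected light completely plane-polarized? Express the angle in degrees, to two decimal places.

θ_B ≈ 38.15°

n₂/n₁ = sin θ_c = sin 51.76° = 0.7854.
tan θ_B equals the same ratio, so θ_B = arctan(0.7854) = 38.15°.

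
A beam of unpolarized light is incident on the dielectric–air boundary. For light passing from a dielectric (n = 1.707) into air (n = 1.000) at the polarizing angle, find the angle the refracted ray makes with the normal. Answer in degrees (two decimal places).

θ_t ≈ 59.64°

tan θ_B = n₂/n₁ = 1.000/1.707 = 0.5858, so θ_B = 30.36°.
At Brewster's angle the reflected and refracted rays are perpendicular, so θ_t = 90° − θ_B = 90° − 30.36° = 59.64°.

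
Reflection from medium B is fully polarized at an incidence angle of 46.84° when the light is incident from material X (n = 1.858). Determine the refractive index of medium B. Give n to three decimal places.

Full polarization of the reflected beam means tan θ_B = n₂/n₁, where n₁ is the incident medium (material X).
n₂ = n₁ tan θ_B = 1.858 × tan 46.84° = 1.981.

n ≈ 1.981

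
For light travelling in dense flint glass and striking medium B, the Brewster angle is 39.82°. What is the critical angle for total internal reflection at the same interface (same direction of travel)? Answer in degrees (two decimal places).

θ_c ≈ 56.49°

From Brewster, n₂/n₁ = tan θ_B = tan 39.82° = 0.8338.
Then sin θ_c = n₂/n₁ = 0.8338, so θ_c = arcsin 0.8338 = 56.49°.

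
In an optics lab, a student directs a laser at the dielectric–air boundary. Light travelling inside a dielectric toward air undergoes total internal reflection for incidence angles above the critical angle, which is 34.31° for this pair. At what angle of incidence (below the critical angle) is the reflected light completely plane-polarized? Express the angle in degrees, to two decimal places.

θ_B ≈ 29.41°

n₂/n₁ = sin θ_c = sin 34.31° = 0.5637.
tan θ_B equals the same ratio, so θ_B = arctan(0.5637) = 29.41°.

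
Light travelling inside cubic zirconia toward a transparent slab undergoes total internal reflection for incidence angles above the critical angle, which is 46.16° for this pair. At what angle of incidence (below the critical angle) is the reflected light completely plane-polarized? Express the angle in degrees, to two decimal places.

θ_B ≈ 35.80°

n₂/n₁ = sin θ_c = sin 46.16° = 0.7213.
tan θ_B equals the same ratio, so θ_B = arctan(0.7213) = 35.80°.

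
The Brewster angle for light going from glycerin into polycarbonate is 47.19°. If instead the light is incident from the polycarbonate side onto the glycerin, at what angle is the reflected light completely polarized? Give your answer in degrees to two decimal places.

θ_B' ≈ 42.81°

tan θ_B' = n₁/n₂ = 1/tan θ_B, so θ_B' = 90° − θ_B.
θ_B' = 90° − 47.19° = 42.81°.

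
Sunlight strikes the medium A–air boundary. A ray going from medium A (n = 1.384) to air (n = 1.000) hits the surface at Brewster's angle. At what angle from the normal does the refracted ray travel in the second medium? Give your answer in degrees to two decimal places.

θ_t ≈ 54.15°

tan θ_B = n₂/n₁ = 1.000/1.384 = 0.7225, so θ_B = 35.85°.
Since θ_B + θ_t = 90° at Brewster incidence, θ_t = 90° − 35.85° = 54.15°.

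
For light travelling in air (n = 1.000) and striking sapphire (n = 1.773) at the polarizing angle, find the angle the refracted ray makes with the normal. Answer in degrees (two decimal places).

First find Brewster's angle: tan θ_B = 1.773/1.000 = 1.7730, giving θ_B = 60.58°.
The refracted ray is perpendicular to the reflected ray, so θ_t = 90° − θ_B = 29.42°.

θ_t ≈ 29.42°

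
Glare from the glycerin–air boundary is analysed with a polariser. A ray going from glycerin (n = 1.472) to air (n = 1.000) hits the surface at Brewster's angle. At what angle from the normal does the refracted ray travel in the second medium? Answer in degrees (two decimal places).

First find Brewster's angle: tan θ_B = 1.000/1.472 = 0.6793, giving θ_B = 34.19°.
Since θ_B + θ_t = 90° at Brewster incidence, θ_t = 90° − 34.19° = 55.81°.

θ_t ≈ 55.81°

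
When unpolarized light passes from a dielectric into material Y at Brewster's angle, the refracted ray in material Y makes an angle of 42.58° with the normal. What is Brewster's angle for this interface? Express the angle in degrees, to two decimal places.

Since the reflected and refracted rays are at right angles at the polarizing angle, θ_B + θ_t = 90°.
So θ_B = 90° − θ_t = 90° − 42.58° = 47.42°.

θ_B ≈ 47.42°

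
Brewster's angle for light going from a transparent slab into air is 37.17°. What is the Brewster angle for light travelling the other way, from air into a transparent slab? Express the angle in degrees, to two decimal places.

θ_B' ≈ 52.83°

The two Brewster angles are complementary: θ_B' = 90° − θ_B = 90° − 37.17° = 52.83°.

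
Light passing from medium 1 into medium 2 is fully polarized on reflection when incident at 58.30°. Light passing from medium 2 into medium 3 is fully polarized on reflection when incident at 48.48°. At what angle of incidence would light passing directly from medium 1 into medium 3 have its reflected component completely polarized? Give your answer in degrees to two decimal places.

tan θ_B(1→2) = n₂/n₁ = tan 58.30° = 1.6191.
tan θ_B(2→3) = n₃/n₂ = tan 48.48° = 1.1295.
n₃/n₁ = 1.8288. Then tan θ_B(1→3) = n₃/n₁, so θ_B(1→3) = arctan(1.8288) = 61.33°.

θ_B ≈ 61.33°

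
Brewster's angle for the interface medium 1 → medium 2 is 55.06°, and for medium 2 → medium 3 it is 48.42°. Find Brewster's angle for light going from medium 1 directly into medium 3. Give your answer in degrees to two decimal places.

θ_B ≈ 58.21°

Each Brewster angle gives a ratio: n₂/n₁ = tan 55.06° = 1.4313, n₃/n₂ = tan 48.42° = 1.1271.
So n₃/n₁ = (n₂/n₁)(n₃/n₂) = 1.4313 × 1.1271 = 1.6133.
θ_B(1→3) = arctan(1.6133) = 58.21°.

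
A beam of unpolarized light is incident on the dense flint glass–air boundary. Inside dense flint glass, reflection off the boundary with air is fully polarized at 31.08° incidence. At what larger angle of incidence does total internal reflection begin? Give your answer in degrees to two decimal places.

θ_c ≈ 37.07°

From Brewster, n₂/n₁ = tan θ_B = tan 31.08° = 0.6028.
Then sin θ_c = n₂/n₁ = 0.6028, so θ_c = arcsin 0.6028 = 37.07°.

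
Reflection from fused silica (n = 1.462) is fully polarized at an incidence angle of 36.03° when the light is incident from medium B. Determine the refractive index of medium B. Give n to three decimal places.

n ≈ 2.010

Brewster's law: tan θ_B = n₂/n₁ (light incident in medium B, refracted into fused silica).
n₁ = n₂ / tan θ_B = 1.462 / tan 36.03° = 2.010.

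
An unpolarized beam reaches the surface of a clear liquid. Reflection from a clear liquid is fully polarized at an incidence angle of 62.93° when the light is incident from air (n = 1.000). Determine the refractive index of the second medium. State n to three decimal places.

At the Brewster angle, tan θ_B = n₂/n₁ with n₁ on the incident side (air) and n₂ on the transmitted side (a clear liquid).
n₂ = n₁ tan θ_B = 1.000 × tan 62.93° = 1.957.

n ≈ 1.957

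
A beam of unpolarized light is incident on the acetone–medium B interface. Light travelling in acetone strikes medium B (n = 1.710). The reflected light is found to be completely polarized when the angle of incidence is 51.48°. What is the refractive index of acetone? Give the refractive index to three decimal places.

n ≈ 1.361

Brewster's law: tan θ_B = n₂/n₁ (light incident in acetone, refracted into medium B).
n₁ = n₂ / tan θ_B = 1.710 / tan 51.48° = 1.361.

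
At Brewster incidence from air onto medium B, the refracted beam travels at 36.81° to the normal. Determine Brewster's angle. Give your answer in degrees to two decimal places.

θ_B ≈ 53.19°

Since the reflected and refracted rays are at right angles at the polarizing angle, θ_B + θ_t = 90°.
θ_B = 90° − 36.81° = 53.19°.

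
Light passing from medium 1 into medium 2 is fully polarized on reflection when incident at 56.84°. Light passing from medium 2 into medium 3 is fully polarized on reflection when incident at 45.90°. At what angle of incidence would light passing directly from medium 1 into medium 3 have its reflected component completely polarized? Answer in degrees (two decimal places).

n₂/n₁ = tan 56.84° = 1.5305 and n₃/n₂ = tan 45.90° = 1.0319.
Multiplying, n₃/n₁ = 1.5305 × 1.0319 = 1.5793, and θ_B(1→3) = arctan 1.5793 = 57.66°.

θ_B ≈ 57.66°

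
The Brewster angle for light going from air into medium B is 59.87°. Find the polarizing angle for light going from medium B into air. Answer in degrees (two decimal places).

θ_B' ≈ 30.13°

The two Brewster angles are complementary: θ_B' = 90° − θ_B = 90° − 59.87° = 30.13°.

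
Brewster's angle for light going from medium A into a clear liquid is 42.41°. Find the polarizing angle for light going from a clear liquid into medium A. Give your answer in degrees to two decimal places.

θ_B' ≈ 47.59°

Reversing the direction swaps n₁ and n₂, so tan θ_B' = 1/tan θ_B and θ_B' = 90° − θ_B.
Hence θ_B' = 90° − 42.41° = 47.59°.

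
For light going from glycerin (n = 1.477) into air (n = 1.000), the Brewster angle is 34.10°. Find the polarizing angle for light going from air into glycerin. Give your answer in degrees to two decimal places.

θ_B' ≈ 55.90°

tan θ_B' = n₁/n₂ = 1/tan θ_B, so θ_B' = 90° − θ_B.
θ_B' = 90° − 34.10° = 55.90°.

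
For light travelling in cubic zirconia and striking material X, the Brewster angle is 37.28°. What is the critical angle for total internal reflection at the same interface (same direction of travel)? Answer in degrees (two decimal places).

θ_c ≈ 49.57°

tan θ_B = n₂/n₁ = tan 37.28° = 0.7612.
Total internal reflection: sin θ_c = n₂/n₁ = 0.7612.
θ_c = arcsin(0.7612) = 49.57°.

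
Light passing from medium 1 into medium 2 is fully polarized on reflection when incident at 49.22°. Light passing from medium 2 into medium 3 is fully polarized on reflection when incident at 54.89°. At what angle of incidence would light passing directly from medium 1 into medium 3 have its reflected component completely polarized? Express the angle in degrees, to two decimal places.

Each Brewster angle gives a ratio: n₂/n₁ = tan 49.22° = 1.1593, n₃/n₂ = tan 54.89° = 1.4223.
n₃/n₁ = 1.6489. Then tan θ_B(1→3) = n₃/n₁, so θ_B(1→3) = arctan(1.6489) = 58.77°.

θ_B ≈ 58.77°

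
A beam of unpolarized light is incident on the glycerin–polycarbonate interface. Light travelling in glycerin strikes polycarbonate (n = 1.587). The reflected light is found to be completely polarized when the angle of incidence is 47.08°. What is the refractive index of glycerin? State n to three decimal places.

Brewster's law: tan θ_B = n₂/n₁ (light incident in glycerin, refracted into polycarbonate).
n₁ = n₂ / tan θ_B = 1.587 / tan 47.08° = 1.476.

n ≈ 1.476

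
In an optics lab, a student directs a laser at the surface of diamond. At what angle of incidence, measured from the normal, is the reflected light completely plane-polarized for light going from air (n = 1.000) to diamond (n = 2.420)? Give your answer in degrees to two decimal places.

Brewster's condition: tan θ_B = n₂/n₁ = 2.420/1.000 = 2.4200.
So θ_B = arctan 2.4200 = 67.55°.

θ_B ≈ 67.55°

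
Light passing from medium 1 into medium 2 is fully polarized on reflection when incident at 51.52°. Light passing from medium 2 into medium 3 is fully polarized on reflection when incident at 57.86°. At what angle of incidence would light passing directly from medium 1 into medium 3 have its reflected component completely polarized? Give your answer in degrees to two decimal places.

θ_B ≈ 63.46°

n₂/n₁ = tan 51.52° = 1.2581 and n₃/n₂ = tan 57.86° = 1.5917.
So n₃/n₁ = (n₂/n₁)(n₃/n₂) = 1.2581 × 1.5917 = 2.0024.
θ_B(1→3) = arctan(2.0024) = 63.46°.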